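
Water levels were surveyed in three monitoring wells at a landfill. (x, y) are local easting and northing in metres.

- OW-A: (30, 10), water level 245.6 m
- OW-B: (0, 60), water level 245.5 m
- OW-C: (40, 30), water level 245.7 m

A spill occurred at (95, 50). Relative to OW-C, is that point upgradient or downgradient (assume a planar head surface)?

Taking OW-A as reference: OW-B−OW-A = (-30, 50, -0.1); OW-C−OW-A = (10, 20, +0.1).
Determinant of the coordinate differences = (-30)·20 − 10·50 = -1100.
∂h/∂x = [(-0.1)·20 − (+0.1)·50] / -1100 = +0.006364
∂h/∂y = [(-30)·(+0.1) − 10·(-0.1)] / -1100 = +0.001818
Head at (95, 50) = 245.6 + (+0.006364)·(65) + (+0.001818)·(40) = 246.09 m.
That is higher than the 245.7 m at OW-C, so the point is upgradient.

upgradient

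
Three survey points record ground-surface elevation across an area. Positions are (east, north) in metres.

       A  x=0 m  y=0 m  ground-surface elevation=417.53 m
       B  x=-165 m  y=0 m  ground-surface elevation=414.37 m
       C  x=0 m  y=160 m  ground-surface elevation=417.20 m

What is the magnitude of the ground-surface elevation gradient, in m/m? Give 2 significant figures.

∂z/∂x = (414.37 − 417.53) / (-165 − 0) = +0.01915
∂z/∂y = (417.20 − 417.53) / (160 − 0) = -0.002062
|∇f| = √(0.01915² + -0.002062²) = 0.01926 m/m

0.019 m/m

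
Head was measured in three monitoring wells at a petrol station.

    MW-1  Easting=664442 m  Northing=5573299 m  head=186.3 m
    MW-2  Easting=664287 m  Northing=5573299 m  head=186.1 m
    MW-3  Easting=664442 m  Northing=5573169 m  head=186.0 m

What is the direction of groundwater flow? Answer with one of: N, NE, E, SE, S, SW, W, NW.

∂h/∂x = (186.1 − 186.3) / (664287 − 664442) = +0.001290
∂h/∂y = (186.0 − 186.3) / (5573169 − 5573299) = +0.002308
Flow = −∇h = (-0.001290 east, -0.002308 north), which points southwest.

SW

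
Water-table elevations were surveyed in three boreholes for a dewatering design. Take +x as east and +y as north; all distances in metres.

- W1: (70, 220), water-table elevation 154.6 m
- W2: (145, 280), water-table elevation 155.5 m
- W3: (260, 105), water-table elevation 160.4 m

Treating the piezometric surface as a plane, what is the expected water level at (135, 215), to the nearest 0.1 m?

156.1 m

Differences from W1: to W2 (Δx, Δy, Δh) = (75, 60, +0.9); to W3 = (190, -115, +5.8).
Solve a·Δx + b·Δy = Δh: det = 75·(-115) − 190·60 = -20025.
∂h/∂x = [(+0.9)·(-115) − (+5.8)·60] / -20025 = +0.02255
∂h/∂y = [75·(+5.8) − 190·(+0.9)] / -20025 = -0.01318
h(135, 215) = 154.6 + (+0.02255)·(65) + (-0.01318)·(-5) = 154.6 +1.466 +0.066 = 156.131 m.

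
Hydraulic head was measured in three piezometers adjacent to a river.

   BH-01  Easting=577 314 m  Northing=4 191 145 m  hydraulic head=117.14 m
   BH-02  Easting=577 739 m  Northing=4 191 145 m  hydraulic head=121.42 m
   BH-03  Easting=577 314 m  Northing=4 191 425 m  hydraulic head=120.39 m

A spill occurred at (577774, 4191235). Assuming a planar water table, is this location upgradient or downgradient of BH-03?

upgradient

∂h/∂x = (121.42 − 117.14) / (577739 − 577314) = +0.01007
∂h/∂y = (120.39 − 117.14) / (4191425 − 4191145) = +0.01161
Head at (577774, 4191235) = 117.14 + (+0.01007)·(460) + (+0.01161)·(90) = 122.82 m.
That is higher than the 120.39 m at BH-03, so the point is upgradient.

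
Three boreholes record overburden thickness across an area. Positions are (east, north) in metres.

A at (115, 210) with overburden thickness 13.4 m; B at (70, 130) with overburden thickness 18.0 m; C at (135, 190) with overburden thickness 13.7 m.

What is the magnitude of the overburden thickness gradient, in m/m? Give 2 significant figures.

Differences from A: to B (Δx, Δy, Δh) = (-45, -80, +4.6); to C = (20, -20, +0.3).
Solve a·Δx + b·Δy = Δd: det = (-45)·(-20) − 20·(-80) = 2500.
∂d/∂x = [(+4.6)·(-20) − (+0.3)·(-80)] / 2500 = -0.02720
∂d/∂y = [(-45)·(+0.3) − 20·(+4.6)] / 2500 = -0.04220
|∇f| = √(-0.02720² + -0.04220²) = 0.05021 m/m

0.050 m/m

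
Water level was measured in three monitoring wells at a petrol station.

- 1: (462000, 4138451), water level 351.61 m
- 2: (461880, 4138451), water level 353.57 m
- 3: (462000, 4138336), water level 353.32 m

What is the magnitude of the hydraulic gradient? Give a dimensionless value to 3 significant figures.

∂h/∂x = (353.57 − 351.61) / (461880 − 462000) = -0.01633
∂h/∂y = (353.32 − 351.61) / (4138336 − 4138451) = -0.01487
|∇h| = √(-0.01633² + -0.01487²) = 0.02209

0.0221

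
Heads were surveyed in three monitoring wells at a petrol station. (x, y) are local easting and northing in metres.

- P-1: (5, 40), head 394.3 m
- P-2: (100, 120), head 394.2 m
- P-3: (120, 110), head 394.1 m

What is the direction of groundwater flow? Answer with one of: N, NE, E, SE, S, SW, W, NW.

SE

With h = a·x + b·y + c and P-1 as origin, the differences give:
  95·a + 80·b = -0.1
  115·a + 70·b = -0.2
Eliminate b (×70 and ×80, subtract): -2550·a = 9.00 → a = ∂h/∂x = -0.003529
Back-substitute: b = ∂h/∂y = +0.002941.
Flow = −∇h = (+0.003529 east, -0.002941 north), which points southeast.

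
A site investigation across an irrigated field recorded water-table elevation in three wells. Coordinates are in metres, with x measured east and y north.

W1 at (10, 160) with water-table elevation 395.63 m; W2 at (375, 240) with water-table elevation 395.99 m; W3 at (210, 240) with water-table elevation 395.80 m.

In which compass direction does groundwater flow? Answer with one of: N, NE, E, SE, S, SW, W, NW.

NW

Differences from W1: to W2 (Δx, Δy, Δh) = (365, 80, +0.36); to W3 = (200, 80, +0.17).
Determinant of the coordinate differences = 365·80 − 200·80 = 13200.
∂h/∂x = [(+0.36)·80 − (+0.17)·80] / 13200 = +0.001152
∂h/∂y = [365·(+0.17) − 200·(+0.36)] / 13200 = -0.0007538
Flow = −∇h = (-0.001152 east, +0.0007538 north), which points northwest.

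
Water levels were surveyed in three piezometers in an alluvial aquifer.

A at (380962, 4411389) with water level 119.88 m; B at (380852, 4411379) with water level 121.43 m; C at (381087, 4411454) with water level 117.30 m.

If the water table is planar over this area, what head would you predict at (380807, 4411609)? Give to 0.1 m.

118.5 m

With h = a·x + b·y + c and A as origin, the differences give:
  (-110)·a + (-10)·b = +1.55
  125·a + 65·b = -2.58
Eliminate b (×65 and ×(-10), subtract): -5900·a = 74.950 → a = ∂h/∂x = -0.01270
Back-substitute: b = ∂h/∂y = -0.01526.
h(380807, 4411609) = 119.88 + (-0.01270)·(-155) + (-0.01526)·(220) = 119.88 +1.969 -3.358 = 118.491 m.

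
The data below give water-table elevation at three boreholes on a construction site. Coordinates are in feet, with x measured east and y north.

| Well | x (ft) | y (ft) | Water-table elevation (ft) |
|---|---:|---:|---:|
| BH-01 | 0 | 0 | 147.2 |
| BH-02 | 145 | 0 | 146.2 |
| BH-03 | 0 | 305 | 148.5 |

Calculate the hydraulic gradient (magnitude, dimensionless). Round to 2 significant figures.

0.0081

∂h/∂x = (146.2 − 147.2) / (145 − 0) = -0.006897
∂h/∂y = (148.5 − 147.2) / (305 − 0) = +0.004262
|∇h| = √(-0.006897² + 0.004262²) = 0.008108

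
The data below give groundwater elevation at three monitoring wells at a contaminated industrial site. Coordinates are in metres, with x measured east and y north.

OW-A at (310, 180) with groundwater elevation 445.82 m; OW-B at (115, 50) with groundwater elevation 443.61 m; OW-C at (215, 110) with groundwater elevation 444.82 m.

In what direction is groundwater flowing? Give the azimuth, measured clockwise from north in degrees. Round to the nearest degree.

301°

With h = a·x + b·y + c and OW-A as origin, the differences give:
  (-195)·a + (-130)·b = -2.21
  (-95)·a + (-70)·b = -1.00
Eliminate b (×(-70) and ×(-130), subtract): 1300·a = 24.700 → a = ∂h/∂x = +0.01900
Back-substitute: b = ∂h/∂y = -0.01150.
Flow direction (−∇h) has components (-0.01900 E, +0.01150 N).
Azimuth = atan2(E, N) = atan2(-0.01900, +0.01150) = 301.2° ≈ 301°.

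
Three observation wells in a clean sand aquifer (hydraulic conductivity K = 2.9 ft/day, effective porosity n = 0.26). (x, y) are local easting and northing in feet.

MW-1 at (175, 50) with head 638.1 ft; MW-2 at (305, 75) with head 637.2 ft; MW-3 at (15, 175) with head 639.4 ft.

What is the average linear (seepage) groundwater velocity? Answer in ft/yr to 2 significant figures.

30 ft/yr

Differences from MW-1: to MW-2 (Δx, Δy, Δh) = (130, 25, -0.9); to MW-3 = (-160, 125, +1.3).
Determinant of the coordinate differences = 130·125 − (-160)·25 = 20250.
∂h/∂x = [(-0.9)·125 − (+1.3)·25] / 20250 = -0.007160
∂h/∂y = [130·(+1.3) − (-160)·(-0.9)] / 20250 = +0.001235
|∇h| = √(-0.007160² + 0.001235²) = 0.007266
Seepage velocity v = K·i/n = 2.9 × 0.007266 / 0.26 = 0.08104 ft/day = 29.6 ft/yr.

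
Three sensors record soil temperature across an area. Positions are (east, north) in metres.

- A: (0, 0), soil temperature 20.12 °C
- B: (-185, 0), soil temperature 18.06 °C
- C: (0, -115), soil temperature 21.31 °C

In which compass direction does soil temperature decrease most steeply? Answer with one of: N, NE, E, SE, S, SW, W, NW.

NW

∂T/∂x = (18.06 − 20.12) / (-185 − 0) = +0.01114
∂T/∂y = (21.31 − 20.12) / (-115 − 0) = -0.01035
Steepest decrease is along −∇f = (-0.01114 E, +0.01035 N) → northwest.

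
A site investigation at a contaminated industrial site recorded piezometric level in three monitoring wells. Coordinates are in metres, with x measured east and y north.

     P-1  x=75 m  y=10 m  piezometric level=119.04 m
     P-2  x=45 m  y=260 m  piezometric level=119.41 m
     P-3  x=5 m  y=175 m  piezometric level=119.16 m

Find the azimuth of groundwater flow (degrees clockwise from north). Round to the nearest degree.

With h = a·x + b·y + c and P-1 as origin, the differences give:
  (-30)·a + 250·b = +0.37
  (-70)·a + 165·b = +0.12
Eliminate b (×165 and ×250, subtract): 12550·a = 31.050 → a = ∂h/∂x = +0.002474
Back-substitute: b = ∂h/∂y = +0.001777.
Flow direction (−∇h) has components (-0.002474 E, -0.001777 N).
Azimuth = atan2(E, N) = atan2(-0.002474, -0.001777) = 234.3° ≈ 234°.

234°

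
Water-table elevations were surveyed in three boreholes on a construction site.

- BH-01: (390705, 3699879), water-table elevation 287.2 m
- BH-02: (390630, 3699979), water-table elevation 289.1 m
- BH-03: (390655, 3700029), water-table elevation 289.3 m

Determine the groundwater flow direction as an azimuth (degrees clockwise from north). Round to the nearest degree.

Differences from BH-01: to BH-02 (Δx, Δy, Δh) = (-75, 100, +1.9); to BH-03 = (-50, 150, +2.1).
Solve a·Δx + b·Δy = Δh: det = (-75)·150 − (-50)·100 = -6250.
∂h/∂x = [(+1.9)·150 − (+2.1)·100] / -6250 = -0.01200
∂h/∂y = [(-75)·(+2.1) − (-50)·(+1.9)] / -6250 = +0.01000
Flow direction (−∇h) has components (+0.01200 E, -0.01000 N).
Azimuth = atan2(E, N) = atan2(+0.01200, -0.01000) = 129.8° ≈ 130°.

130°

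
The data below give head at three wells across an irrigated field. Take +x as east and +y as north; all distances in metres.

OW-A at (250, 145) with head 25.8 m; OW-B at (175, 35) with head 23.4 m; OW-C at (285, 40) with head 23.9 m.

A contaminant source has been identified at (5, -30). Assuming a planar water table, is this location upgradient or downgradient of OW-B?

downgradient

With h = a·x + b·y + c and OW-A as origin, the differences give:
  (-75)·a + (-110)·b = -2.4
  35·a + (-105)·b = -1.9
Eliminate b (×(-105) and ×(-110), subtract): 11725·a = 43.00 → a = ∂h/∂x = +0.003667
Back-substitute: b = ∂h/∂y = +0.01932.
Head at (5, -30) = 25.8 + (+0.003667)·(-245) + (+0.01932)·(-175) = 21.52 m.
That is lower than the 23.4 m at OW-B, so the point is downgradient.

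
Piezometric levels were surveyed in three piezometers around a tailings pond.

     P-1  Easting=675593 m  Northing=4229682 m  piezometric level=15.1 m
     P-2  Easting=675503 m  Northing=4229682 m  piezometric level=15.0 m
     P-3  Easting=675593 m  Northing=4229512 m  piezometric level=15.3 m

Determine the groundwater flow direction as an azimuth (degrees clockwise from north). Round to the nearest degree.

317°

∂h/∂x = (15.0 − 15.1) / (675503 − 675593) = +0.001111
∂h/∂y = (15.3 − 15.1) / (4229512 − 4229682) = -0.001176
Flow direction (−∇h) has components (-0.001111 E, +0.001176 N).
Azimuth = atan2(E, N) = atan2(-0.001111, +0.001176) = 316.6° ≈ 317°.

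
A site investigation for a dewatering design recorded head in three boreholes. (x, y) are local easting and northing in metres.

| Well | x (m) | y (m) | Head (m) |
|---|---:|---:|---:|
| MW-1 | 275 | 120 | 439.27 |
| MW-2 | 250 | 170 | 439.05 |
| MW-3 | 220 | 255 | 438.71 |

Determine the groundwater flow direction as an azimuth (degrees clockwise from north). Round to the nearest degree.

With h = a·x + b·y + c and MW-1 as origin, the differences give:
  (-25)·a + 50·b = -0.22
  (-55)·a + 135·b = -0.56
Eliminate b (×135 and ×50, subtract): -625·a = -1.700 → a = ∂h/∂x = +0.002720
Back-substitute: b = ∂h/∂y = -0.003040.
Flow direction (−∇h) has components (-0.002720 E, +0.003040 N).
Azimuth = atan2(E, N) = atan2(-0.002720, +0.003040) = 318.2° ≈ 318°.

318°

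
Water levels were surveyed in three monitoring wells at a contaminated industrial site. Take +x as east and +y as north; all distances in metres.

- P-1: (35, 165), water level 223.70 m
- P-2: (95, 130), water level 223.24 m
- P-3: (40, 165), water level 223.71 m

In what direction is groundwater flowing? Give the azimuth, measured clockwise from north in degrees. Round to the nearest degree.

Differences from P-1: to P-2 (Δx, Δy, Δh) = (60, -35, -0.46); to P-3 = (5, 0, +0.01).
Determinant of the coordinate differences = 60·0 − 5·(-35) = 175.
∂h/∂x = [(-0.46)·0 − (+0.01)·(-35)] / 175 = +0.002000
∂h/∂y = [60·(+0.01) − 5·(-0.46)] / 175 = +0.01657
Flow direction (−∇h) has components (-0.002000 E, -0.01657 N).
Azimuth = atan2(E, N) = atan2(-0.002000, -0.01657) = 186.9° ≈ 187°.

187°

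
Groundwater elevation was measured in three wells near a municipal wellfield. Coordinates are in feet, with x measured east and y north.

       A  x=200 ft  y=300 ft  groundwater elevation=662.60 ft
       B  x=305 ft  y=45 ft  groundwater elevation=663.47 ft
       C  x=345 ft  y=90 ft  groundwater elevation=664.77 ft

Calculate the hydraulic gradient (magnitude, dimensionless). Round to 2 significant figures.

0.026

Taking A as reference: B−A = (105, -255, +0.87); C−A = (145, -210, +2.17).
Determinant of the coordinate differences = 105·(-210) − 145·(-255) = 14925.
∂h/∂x = [(+0.87)·(-210) − (+2.17)·(-255)] / 14925 = +0.02483
∂h/∂y = [105·(+2.17) − 145·(+0.87)] / 14925 = +0.006814
|∇h| = √(0.02483² + 0.006814²) = 0.02575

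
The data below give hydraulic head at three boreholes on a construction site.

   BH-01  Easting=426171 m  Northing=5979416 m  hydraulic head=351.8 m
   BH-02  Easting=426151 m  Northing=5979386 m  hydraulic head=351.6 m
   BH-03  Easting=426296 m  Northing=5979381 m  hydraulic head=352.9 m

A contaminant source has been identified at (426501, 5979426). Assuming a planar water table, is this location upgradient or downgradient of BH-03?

upgradient

With h = a·x + b·y + c and BH-01 as origin, the differences give:
  (-20)·a + (-30)·b = -0.2
  125·a + (-35)·b = +1.1
Eliminate b (×(-35) and ×(-30), subtract): 4450·a = 40.00 → a = ∂h/∂x = +0.008989
Back-substitute: b = ∂h/∂y = +0.0006742.
Head at (426501, 5979426) = 351.8 + (+0.008989)·(330) + (+0.0006742)·(10) = 354.77 m.
That is higher than the 352.9 m at BH-03, so the point is upgradient.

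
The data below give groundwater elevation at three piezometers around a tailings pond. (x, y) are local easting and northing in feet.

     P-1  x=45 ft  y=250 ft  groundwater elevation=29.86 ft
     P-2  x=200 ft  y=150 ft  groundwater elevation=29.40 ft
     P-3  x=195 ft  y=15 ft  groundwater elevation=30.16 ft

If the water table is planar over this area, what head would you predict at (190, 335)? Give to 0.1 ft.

With h = a·x + b·y + c and P-1 as origin, the differences give:
  155·a + (-100)·b = -0.46
  150·a + (-235)·b = +0.30
Eliminate b (×(-235) and ×(-100), subtract): -21425·a = 138.100 → a = ∂h/∂x = -0.006446
Back-substitute: b = ∂h/∂y = -0.005391.
h(190, 335) = 29.86 + (-0.006446)·(145) + (-0.005391)·(85) = 29.86 -0.935 -0.458 = 28.467 ft.

28.5 ft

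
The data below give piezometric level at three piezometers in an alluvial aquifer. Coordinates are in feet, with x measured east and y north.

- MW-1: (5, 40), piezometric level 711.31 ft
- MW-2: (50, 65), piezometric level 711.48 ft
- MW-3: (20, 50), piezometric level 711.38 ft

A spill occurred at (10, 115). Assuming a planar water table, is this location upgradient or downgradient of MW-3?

Differences from MW-1: to MW-2 (Δx, Δy, Δh) = (45, 25, +0.17); to MW-3 = (15, 10, +0.07).
Determinant of the coordinate differences = 45·10 − 15·25 = 75.
∂h/∂x = [(+0.17)·10 − (+0.07)·25] / 75 = -0.0006667
∂h/∂y = [45·(+0.07) − 15·(+0.17)] / 75 = +0.008000
Head at (10, 115) = 711.31 + (-0.0006667)·(5) + (+0.008000)·(75) = 711.91 ft.
That is higher than the 711.38 ft at MW-3, so the point is upgradient.

upgradient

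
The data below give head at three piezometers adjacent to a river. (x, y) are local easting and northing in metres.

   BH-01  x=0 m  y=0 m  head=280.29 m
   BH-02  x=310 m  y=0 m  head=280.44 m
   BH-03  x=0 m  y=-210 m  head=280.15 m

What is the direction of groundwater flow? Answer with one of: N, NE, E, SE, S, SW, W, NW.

∂h/∂x = (280.44 − 280.29) / (310 − 0) = +0.0004839
∂h/∂y = (280.15 − 280.29) / (-210 − 0) = +0.0006667
Flow = −∇h = (-0.0004839 east, -0.0006667 north), which points southwest.

SW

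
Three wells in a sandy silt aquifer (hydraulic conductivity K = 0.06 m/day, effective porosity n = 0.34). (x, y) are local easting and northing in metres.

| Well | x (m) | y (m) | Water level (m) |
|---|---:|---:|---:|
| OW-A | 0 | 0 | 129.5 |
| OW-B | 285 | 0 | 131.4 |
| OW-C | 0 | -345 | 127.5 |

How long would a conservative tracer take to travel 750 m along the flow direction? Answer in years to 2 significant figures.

∂h/∂x = (131.4 − 129.5) / (285 − 0) = +0.006667
∂h/∂y = (127.5 − 129.5) / (-345 − 0) = +0.005797
|∇h| = √(0.006667² + 0.005797²) = 0.008835
Seepage velocity v = K·i/n = 0.06 × 0.008835 / 0.34 = 0.001559 m/day.
t = 750 / 0.001559 = 4.811e+05 days = 1.32e+03 years.

1300 years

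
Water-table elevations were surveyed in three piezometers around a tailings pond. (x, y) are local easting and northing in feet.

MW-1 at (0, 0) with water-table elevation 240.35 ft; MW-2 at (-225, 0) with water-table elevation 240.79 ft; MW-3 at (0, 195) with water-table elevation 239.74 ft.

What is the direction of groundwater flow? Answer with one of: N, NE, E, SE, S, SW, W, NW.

NE

∂h/∂x = (240.79 − 240.35) / (-225 − 0) = -0.001956
∂h/∂y = (239.74 − 240.35) / (195 − 0) = -0.003128
Flow = −∇h = (+0.001956 east, +0.003128 north), which points northeast.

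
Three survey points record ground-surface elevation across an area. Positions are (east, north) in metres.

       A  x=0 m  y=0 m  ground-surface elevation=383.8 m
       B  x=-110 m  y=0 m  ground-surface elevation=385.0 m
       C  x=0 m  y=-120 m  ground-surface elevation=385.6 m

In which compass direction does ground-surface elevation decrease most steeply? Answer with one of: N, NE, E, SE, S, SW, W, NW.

∂z/∂x = (385.0 − 383.8) / (-110 − 0) = -0.01091
∂z/∂y = (385.6 − 383.8) / (-120 − 0) = -0.01500
Steepest decrease is along −∇f = (+0.01091 E, +0.01500 N) → northeast.

NE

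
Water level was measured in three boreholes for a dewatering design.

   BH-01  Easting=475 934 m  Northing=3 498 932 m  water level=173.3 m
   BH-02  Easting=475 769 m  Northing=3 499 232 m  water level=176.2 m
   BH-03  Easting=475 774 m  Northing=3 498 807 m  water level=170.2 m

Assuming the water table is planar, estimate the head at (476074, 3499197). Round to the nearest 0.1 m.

Differences from BH-01: to BH-02 (Δx, Δy, Δh) = (-165, 300, +2.9); to BH-03 = (-160, -125, -3.1).
Determinant of the coordinate differences = (-165)·(-125) − (-160)·300 = 68625.
∂h/∂x = [(+2.9)·(-125) − (-3.1)·300] / 68625 = +0.008270
∂h/∂y = [(-165)·(-3.1) − (-160)·(+2.9)] / 68625 = +0.01421
h(476074, 3499197) = 173.3 + (+0.008270)·(140) + (+0.01421)·(265) = 173.3 +1.158 +3.767 = 178.225 m.

178.2 m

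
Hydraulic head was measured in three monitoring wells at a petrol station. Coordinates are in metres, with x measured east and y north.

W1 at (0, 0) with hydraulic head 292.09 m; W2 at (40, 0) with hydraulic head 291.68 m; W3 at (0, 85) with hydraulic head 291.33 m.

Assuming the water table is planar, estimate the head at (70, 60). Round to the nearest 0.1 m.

∂h/∂x = (291.68 − 292.09) / (40 − 0) = -0.01025
∂h/∂y = (291.33 − 292.09) / (85 − 0) = -0.008941
h(70, 60) = 292.09 + (-0.01025)·(70) + (-0.008941)·(60) = 292.09 -0.717 -0.536 = 290.836 m.

290.8 m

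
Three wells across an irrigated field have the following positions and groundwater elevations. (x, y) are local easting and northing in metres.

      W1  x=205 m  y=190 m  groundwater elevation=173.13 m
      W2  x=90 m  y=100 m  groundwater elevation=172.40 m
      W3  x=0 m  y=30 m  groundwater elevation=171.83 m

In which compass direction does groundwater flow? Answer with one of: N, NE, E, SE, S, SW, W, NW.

SW

Three-point gradient (reference W1): Δ to W2 = (-115, -90, -0.73), Δ to W3 = (-205, -160, -1.30).
∂h/∂x = +0.004000, ∂h/∂y = +0.003000 (det = -50).
Flow = −∇h = (-0.004000 east, -0.003000 north), which points southwest.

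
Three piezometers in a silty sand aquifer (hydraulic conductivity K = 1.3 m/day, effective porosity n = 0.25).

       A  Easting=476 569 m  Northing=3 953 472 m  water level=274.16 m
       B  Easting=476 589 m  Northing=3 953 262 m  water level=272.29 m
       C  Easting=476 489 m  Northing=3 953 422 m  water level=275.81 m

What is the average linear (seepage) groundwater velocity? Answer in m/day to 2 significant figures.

0.13 m/day

Taking A as reference: B−A = (20, -210, -1.87); C−A = (-80, -50, +1.65).
Determinant of the coordinate differences = 20·(-50) − (-80)·(-210) = -17800.
∂h/∂x = [(-1.87)·(-50) − (+1.65)·(-210)] / -17800 = -0.02472
∂h/∂y = [20·(+1.65) − (-80)·(-1.87)] / -17800 = +0.006551
|∇h| = √(-0.02472² + 0.006551²) = 0.02557
Seepage velocity v = K·i/n = 1.3 × 0.02557 / 0.25 = 0.133 m/day.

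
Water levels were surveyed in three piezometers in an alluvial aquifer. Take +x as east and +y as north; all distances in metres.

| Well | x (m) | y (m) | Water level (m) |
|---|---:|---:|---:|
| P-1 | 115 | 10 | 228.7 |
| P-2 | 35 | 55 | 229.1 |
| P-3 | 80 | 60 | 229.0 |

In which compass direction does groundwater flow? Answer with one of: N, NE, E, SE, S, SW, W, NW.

Taking P-1 as reference: P-2−P-1 = (-80, 45, +0.4); P-3−P-1 = (-35, 50, +0.3).
Determinant of the coordinate differences = (-80)·50 − (-35)·45 = -2425.
∂h/∂x = [(+0.4)·50 − (+0.3)·45] / -2425 = -0.002680
∂h/∂y = [(-80)·(+0.3) − (-35)·(+0.4)] / -2425 = +0.004124
Flow = −∇h = (+0.002680 east, -0.004124 north), which points southeast.

SE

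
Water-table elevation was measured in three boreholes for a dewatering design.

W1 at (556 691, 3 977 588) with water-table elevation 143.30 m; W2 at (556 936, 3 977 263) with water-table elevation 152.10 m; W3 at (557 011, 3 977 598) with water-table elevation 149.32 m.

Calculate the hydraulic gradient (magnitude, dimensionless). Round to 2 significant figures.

With h = a·x + b·y + c and W1 as origin, the differences give:
  245·a + (-325)·b = +8.80
  320·a + 10·b = +6.02
Eliminate b (×10 and ×(-325), subtract): 106450·a = 2044.500 → a = ∂h/∂x = +0.01921
Back-substitute: b = ∂h/∂y = -0.01260.
|∇h| = √(0.01921² + -0.01260²) = 0.02297

0.023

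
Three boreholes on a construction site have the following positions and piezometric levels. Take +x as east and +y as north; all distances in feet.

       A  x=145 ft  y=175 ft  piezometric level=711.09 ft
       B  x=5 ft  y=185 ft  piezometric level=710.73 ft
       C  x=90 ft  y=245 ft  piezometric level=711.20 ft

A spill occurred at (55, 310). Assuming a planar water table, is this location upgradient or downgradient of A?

upgradient

Taking A as reference: B−A = (-140, 10, -0.36); C−A = (-55, 70, +0.11).
Determinant of the coordinate differences = (-140)·70 − (-55)·10 = -9250.
∂h/∂x = [(-0.36)·70 − (+0.11)·10] / -9250 = +0.002843
∂h/∂y = [(-140)·(+0.11) − (-55)·(-0.36)] / -9250 = +0.003805
Head at (55, 310) = 711.09 + (+0.002843)·(-90) + (+0.003805)·(135) = 711.35 ft.
That is higher than the 711.09 ft at A, so the point is upgradient.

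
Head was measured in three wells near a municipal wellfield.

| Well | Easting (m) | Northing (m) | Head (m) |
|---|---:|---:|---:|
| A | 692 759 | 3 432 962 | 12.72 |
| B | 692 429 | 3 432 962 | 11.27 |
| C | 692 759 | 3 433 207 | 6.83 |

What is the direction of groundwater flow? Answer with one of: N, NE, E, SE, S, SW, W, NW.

∂h/∂x = (11.27 − 12.72) / (692429 − 692759) = +0.004394
∂h/∂y = (6.83 − 12.72) / (3433207 − 3432962) = -0.02404
Flow = −∇h = (-0.004394 east, +0.02404 north), which points north.

N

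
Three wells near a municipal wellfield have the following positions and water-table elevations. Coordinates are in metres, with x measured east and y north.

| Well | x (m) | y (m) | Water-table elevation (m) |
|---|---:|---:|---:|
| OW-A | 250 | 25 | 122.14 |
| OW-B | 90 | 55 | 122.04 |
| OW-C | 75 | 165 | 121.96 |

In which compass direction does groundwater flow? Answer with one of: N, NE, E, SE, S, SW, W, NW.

With h = a·x + b·y + c and OW-A as origin, the differences give:
  (-160)·a + 30·b = -0.10
  (-175)·a + 140·b = -0.18
Eliminate b (×140 and ×30, subtract): -17150·a = -8.600 → a = ∂h/∂x = +0.0005015
Back-substitute: b = ∂h/∂y = -0.0006589.
Flow = −∇h = (-0.0005015 east, +0.0006589 north), which points northwest.

NW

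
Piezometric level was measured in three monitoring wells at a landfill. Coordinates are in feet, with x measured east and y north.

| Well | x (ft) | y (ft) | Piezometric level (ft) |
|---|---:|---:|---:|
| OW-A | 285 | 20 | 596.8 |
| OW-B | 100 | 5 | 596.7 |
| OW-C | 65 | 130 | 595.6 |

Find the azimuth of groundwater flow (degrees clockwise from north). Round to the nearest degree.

Taking OW-A as reference: OW-B−OW-A = (-185, -15, -0.1); OW-C−OW-A = (-220, 110, -1.2).
Solve a·Δx + b·Δy = Δh: det = (-185)·110 − (-220)·(-15) = -23650.
∂h/∂x = [(-0.1)·110 − (-1.2)·(-15)] / -23650 = +0.001226
∂h/∂y = [(-185)·(-1.2) − (-220)·(-0.1)] / -23650 = -0.008457
Flow direction (−∇h) has components (-0.001226 E, +0.008457 N).
Azimuth = atan2(E, N) = atan2(-0.001226, +0.008457) = 351.7° ≈ 352°.

352°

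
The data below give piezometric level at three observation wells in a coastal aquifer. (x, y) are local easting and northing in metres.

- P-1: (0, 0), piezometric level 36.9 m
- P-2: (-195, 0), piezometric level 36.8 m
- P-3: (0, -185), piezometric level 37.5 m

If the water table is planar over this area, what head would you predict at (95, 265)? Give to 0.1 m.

∂h/∂x = (36.8 − 36.9) / (-195 − 0) = +0.0005128
∂h/∂y = (37.5 − 36.9) / (-185 − 0) = -0.003243
h(95, 265) = 36.9 + (+0.0005128)·(95) + (-0.003243)·(265) = 36.9 +0.049 -0.859 = 36.089 m.

36.1 m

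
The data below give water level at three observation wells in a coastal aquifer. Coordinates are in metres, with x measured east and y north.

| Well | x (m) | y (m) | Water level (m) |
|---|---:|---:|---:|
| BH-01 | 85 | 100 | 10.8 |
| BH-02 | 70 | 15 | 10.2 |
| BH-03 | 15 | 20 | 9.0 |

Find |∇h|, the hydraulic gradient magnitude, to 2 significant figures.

0.022

Differences from BH-01: to BH-02 (Δx, Δy, Δh) = (-15, -85, -0.6); to BH-03 = (-70, -80, -1.8).
Solve a·Δx + b·Δy = Δh: det = (-15)·(-80) − (-70)·(-85) = -4750.
∂h/∂x = [(-0.6)·(-80) − (-1.8)·(-85)] / -4750 = +0.02211
∂h/∂y = [(-15)·(-1.8) − (-70)·(-0.6)] / -4750 = +0.003158
|∇h| = √(0.02211² + 0.003158²) = 0.02233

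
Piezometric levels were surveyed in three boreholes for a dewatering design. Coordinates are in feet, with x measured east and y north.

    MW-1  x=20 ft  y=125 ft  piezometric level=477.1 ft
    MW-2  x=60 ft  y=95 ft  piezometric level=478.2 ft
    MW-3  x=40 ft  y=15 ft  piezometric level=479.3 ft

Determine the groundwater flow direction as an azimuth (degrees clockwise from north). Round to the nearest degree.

320°

With h = a·x + b·y + c and MW-1 as origin, the differences give:
  40·a + (-30)·b = +1.1
  20·a + (-110)·b = +2.2
Eliminate b (×(-110) and ×(-30), subtract): -3800·a = -55.00 → a = ∂h/∂x = +0.01447
Back-substitute: b = ∂h/∂y = -0.01737.
Flow direction (−∇h) has components (-0.01447 E, +0.01737 N).
Azimuth = atan2(E, N) = atan2(-0.01447, +0.01737) = 320.2° ≈ 320°.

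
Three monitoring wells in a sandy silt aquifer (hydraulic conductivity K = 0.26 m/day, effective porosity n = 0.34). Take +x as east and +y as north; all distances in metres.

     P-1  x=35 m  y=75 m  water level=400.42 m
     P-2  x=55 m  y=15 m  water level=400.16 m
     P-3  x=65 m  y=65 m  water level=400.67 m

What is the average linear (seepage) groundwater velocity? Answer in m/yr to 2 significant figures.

Taking P-1 as reference: P-2−P-1 = (20, -60, -0.26); P-3−P-1 = (30, -10, +0.25).
Solve a·Δx + b·Δy = Δh: det = 20·(-10) − 30·(-60) = 1600.
∂h/∂x = [(-0.26)·(-10) − (+0.25)·(-60)] / 1600 = +0.01100
∂h/∂y = [20·(+0.25) − 30·(-0.26)] / 1600 = +0.008000
|∇h| = √(0.01100² + 0.008000²) = 0.0136
Seepage velocity v = K·i/n = 0.26 × 0.0136 / 0.34 = 0.0104 m/day = 3.799 m/yr.

3.8 m/yr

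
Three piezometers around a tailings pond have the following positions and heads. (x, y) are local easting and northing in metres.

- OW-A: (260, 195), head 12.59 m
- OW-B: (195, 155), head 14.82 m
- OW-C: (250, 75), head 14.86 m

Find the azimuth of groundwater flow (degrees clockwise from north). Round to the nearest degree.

055°

With h = a·x + b·y + c and OW-A as origin, the differences give:
  (-65)·a + (-40)·b = +2.23
  (-10)·a + (-120)·b = +2.27
Eliminate b (×(-120) and ×(-40), subtract): 7400·a = -176.800 → a = ∂h/∂x = -0.02389
Back-substitute: b = ∂h/∂y = -0.01693.
Flow direction (−∇h) has components (+0.02389 E, +0.01693 N).
Azimuth = atan2(E, N) = atan2(+0.02389, +0.01693) = 54.7° ≈ 055°.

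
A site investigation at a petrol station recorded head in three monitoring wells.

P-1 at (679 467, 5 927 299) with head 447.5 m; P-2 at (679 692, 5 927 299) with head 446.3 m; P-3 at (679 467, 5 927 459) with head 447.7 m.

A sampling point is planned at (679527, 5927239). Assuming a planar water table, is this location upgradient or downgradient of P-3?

downgradient

∂h/∂x = (446.3 − 447.5) / (679692 − 679467) = -0.005333
∂h/∂y = (447.7 − 447.5) / (5927459 − 5927299) = +0.001250
Head at (679527, 5927239) = 447.5 + (-0.005333)·(60) + (+0.001250)·(-60) = 447.11 m.
That is lower than the 447.7 m at P-3, so the point is downgradient.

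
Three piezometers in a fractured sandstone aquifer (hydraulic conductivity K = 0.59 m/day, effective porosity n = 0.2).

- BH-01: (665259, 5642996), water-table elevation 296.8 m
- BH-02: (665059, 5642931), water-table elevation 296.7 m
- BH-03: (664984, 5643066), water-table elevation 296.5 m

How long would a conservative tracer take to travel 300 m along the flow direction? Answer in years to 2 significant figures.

Taking BH-01 as reference: BH-02−BH-01 = (-200, -65, -0.1); BH-03−BH-01 = (-275, 70, -0.3).
Determinant of the coordinate differences = (-200)·70 − (-275)·(-65) = -31875.
∂h/∂x = [(-0.1)·70 − (-0.3)·(-65)] / -31875 = +0.0008314
∂h/∂y = [(-200)·(-0.3) − (-275)·(-0.1)] / -31875 = -0.001020
|∇h| = √(0.0008314² + -0.001020²) = 0.001316
Seepage velocity v = K·i/n = 0.59 × 0.001316 / 0.2 = 0.003882 m/day.
t = 300 / 0.003882 = 7.728e+04 days = 212 years.

210 years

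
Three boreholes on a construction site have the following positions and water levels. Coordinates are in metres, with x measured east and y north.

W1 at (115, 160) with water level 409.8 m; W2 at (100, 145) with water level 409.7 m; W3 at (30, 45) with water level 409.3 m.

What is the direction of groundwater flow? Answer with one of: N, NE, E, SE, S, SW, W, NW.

Taking W1 as reference: W2−W1 = (-15, -15, -0.1); W3−W1 = (-85, -115, -0.5).
Determinant of the coordinate differences = (-15)·(-115) − (-85)·(-15) = 450.
∂h/∂x = [(-0.1)·(-115) − (-0.5)·(-15)] / 450 = +0.008889
∂h/∂y = [(-15)·(-0.5) − (-85)·(-0.1)] / 450 = -0.002222
Flow = −∇h = (-0.008889 east, +0.002222 north), which points west.

W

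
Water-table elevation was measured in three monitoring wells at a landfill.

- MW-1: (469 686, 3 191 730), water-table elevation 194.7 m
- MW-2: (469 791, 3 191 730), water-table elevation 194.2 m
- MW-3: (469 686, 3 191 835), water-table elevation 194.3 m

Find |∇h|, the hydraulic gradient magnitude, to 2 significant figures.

∂h/∂x = (194.2 − 194.7) / (469791 − 469686) = -0.004762
∂h/∂y = (194.3 − 194.7) / (3191835 − 3191730) = -0.003810
|∇h| = √(-0.004762² + -0.003810²) = 0.006099

0.0061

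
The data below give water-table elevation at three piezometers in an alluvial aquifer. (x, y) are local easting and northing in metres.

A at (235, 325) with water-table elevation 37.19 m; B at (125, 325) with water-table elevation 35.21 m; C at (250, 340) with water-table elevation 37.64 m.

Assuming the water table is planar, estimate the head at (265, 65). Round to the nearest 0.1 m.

Taking A as reference: B−A = (-110, 0, -1.98); C−A = (15, 15, +0.45).
Solve a·Δx + b·Δy = Δh: det = (-110)·15 − 15·0 = -1650.
∂h/∂x = [(-1.98)·15 − (+0.45)·0] / -1650 = +0.01800
∂h/∂y = [(-110)·(+0.45) − 15·(-1.98)] / -1650 = +0.01200
h(265, 65) = 37.19 + (+0.01800)·(30) + (+0.01200)·(-260) = 37.19 +0.540 -3.120 = 34.610 m.

34.6 m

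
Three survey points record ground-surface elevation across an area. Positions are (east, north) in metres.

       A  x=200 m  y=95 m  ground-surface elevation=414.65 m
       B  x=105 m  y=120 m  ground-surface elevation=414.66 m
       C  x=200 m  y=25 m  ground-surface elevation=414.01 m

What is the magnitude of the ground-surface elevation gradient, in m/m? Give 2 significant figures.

With z = a·x + b·y + c and A as origin, the differences give:
  (-95)·a + 25·b = +0.01
  0·a + (-70)·b = -0.64
Eliminate b (×(-70) and ×25, subtract): 6650·a = 15.300 → a = ∂z/∂x = +0.002301
Back-substitute: b = ∂z/∂y = +0.009143.
|∇f| = √(0.002301² + 0.009143²) = 0.009428 m/m

0.0094 m/m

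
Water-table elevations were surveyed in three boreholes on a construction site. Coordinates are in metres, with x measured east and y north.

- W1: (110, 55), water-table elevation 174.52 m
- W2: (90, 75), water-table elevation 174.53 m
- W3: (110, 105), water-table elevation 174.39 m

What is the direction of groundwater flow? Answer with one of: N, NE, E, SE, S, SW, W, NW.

NE

Differences from W1: to W2 (Δx, Δy, Δh) = (-20, 20, +0.01); to W3 = (0, 50, -0.13).
Determinant of the coordinate differences = (-20)·50 − 0·20 = -1000.
∂h/∂x = [(+0.01)·50 − (-0.13)·20] / -1000 = -0.003100
∂h/∂y = [(-20)·(-0.13) − 0·(+0.01)] / -1000 = -0.002600
Flow = −∇h = (+0.003100 east, +0.002600 north), which points northeast.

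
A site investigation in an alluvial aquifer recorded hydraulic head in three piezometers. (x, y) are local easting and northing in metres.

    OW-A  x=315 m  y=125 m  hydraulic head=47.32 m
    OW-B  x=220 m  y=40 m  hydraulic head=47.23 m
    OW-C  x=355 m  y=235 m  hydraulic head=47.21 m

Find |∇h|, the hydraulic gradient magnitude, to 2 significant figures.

Taking OW-A as reference: OW-B−OW-A = (-95, -85, -0.09); OW-C−OW-A = (40, 110, -0.11).
Solve a·Δx + b·Δy = Δh: det = (-95)·110 − 40·(-85) = -7050.
∂h/∂x = [(-0.09)·110 − (-0.11)·(-85)] / -7050 = +0.002730
∂h/∂y = [(-95)·(-0.11) − 40·(-0.09)] / -7050 = -0.001993
|∇h| = √(0.002730² + -0.001993²) = 0.00338

0.0034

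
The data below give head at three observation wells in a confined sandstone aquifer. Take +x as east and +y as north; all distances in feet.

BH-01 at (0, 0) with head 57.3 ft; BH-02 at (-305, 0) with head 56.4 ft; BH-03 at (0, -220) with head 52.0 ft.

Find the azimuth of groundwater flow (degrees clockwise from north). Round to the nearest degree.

187°

∂h/∂x = (56.4 − 57.3) / (-305 − 0) = +0.002951
∂h/∂y = (52.0 − 57.3) / (-220 − 0) = +0.02409
Flow direction (−∇h) has components (-0.002951 E, -0.02409 N).
Azimuth = atan2(E, N) = atan2(-0.002951, -0.02409) = 187.0° ≈ 187°.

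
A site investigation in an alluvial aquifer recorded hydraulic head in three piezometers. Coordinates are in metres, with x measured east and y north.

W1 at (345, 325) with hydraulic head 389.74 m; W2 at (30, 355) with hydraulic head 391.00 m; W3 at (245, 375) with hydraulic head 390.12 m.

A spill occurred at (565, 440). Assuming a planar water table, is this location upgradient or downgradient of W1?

downgradient

With h = a·x + b·y + c and W1 as origin, the differences give:
  (-315)·a + 30·b = +1.26
  (-100)·a + 50·b = +0.38
Eliminate b (×50 and ×30, subtract): -12750·a = 51.600 → a = ∂h/∂x = -0.004047
Back-substitute: b = ∂h/∂y = -0.0004941.
Head at (565, 440) = 389.74 + (-0.004047)·(220) + (-0.0004941)·(115) = 388.79 m.
That is lower than the 389.74 m at W1, so the point is downgradient.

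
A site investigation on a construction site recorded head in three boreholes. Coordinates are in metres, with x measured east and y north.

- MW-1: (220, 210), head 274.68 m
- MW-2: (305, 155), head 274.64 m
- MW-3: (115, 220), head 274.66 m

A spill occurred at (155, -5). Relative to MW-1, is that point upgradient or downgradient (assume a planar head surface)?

downgradient

Differences from MW-1: to MW-2 (Δx, Δy, Δh) = (85, -55, -0.04); to MW-3 = (-105, 10, -0.02).
Solve a·Δx + b·Δy = Δh: det = 85·10 − (-105)·(-55) = -4925.
∂h/∂x = [(-0.04)·10 − (-0.02)·(-55)] / -4925 = +0.0003046
∂h/∂y = [85·(-0.02) − (-105)·(-0.04)] / -4925 = +0.001198
Head at (155, -5) = 274.68 + (+0.0003046)·(-65) + (+0.001198)·(-215) = 274.40 m.
That is lower than the 274.68 m at MW-1, so the point is downgradient.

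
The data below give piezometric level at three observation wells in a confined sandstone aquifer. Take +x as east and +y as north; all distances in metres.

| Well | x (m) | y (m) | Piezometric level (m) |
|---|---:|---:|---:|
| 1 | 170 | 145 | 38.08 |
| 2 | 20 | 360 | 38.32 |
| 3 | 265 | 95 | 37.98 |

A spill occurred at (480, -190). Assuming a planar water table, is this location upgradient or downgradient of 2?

Taking 1 as reference: 2−1 = (-150, 215, +0.24); 3−1 = (95, -50, -0.10).
Determinant of the coordinate differences = (-150)·(-50) − 95·215 = -12925.
∂h/∂x = [(+0.24)·(-50) − (-0.10)·215] / -12925 = -0.0007350
∂h/∂y = [(-150)·(-0.10) − 95·(+0.24)] / -12925 = +0.0006035
Head at (480, -190) = 38.08 + (-0.0007350)·(310) + (+0.0006035)·(-335) = 37.65 m.
That is lower than the 38.32 m at 2, so the point is downgradient.

downgradient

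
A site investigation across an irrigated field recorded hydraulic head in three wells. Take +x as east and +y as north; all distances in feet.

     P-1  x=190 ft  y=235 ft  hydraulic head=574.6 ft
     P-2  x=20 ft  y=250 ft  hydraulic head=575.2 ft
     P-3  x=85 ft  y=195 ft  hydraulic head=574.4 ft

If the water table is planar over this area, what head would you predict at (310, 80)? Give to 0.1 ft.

572.5 ft

Taking P-1 as reference: P-2−P-1 = (-170, 15, +0.6); P-3−P-1 = (-105, -40, -0.2).
Solve a·Δx + b·Δy = Δh: det = (-170)·(-40) − (-105)·15 = 8375.
∂h/∂x = [(+0.6)·(-40) − (-0.2)·15] / 8375 = -0.002507
∂h/∂y = [(-170)·(-0.2) − (-105)·(+0.6)] / 8375 = +0.01158
h(310, 80) = 574.6 + (-0.002507)·(120) + (+0.01158)·(-155) = 574.6 -0.301 -1.795 = 572.504 ft.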